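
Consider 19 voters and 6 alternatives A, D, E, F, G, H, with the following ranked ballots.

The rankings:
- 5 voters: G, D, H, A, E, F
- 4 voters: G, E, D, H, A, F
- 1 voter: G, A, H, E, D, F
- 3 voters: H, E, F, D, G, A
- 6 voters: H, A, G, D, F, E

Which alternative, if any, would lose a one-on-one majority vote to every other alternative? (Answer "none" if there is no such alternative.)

Pairwise majorities:
A vs D: A preferred on 1+6 = 7 ballots; D wins 12–7.
A vs E: A wins 12–7.
A vs F: A is ranked higher on 5+4+1+6 = 16 ballots, F on 3. A wins 16–3.
A vs G: G wins 13–6.
A vs H: 1 for A, 18 for H — H by 18–1.
D vs E: 5+6 = 11 for D, 8 for E — D by 11–8.
D vs F: 5+4+1+6 = 16 for D, 3 for F — D by 16–3.
D vs G: 3 for D, 16 for G — G by 16–3.
D vs H: 9 to 10, H.
E vs F: E is ranked higher on 5+4+1+3 = 13 ballots, F on 6. E wins 13–6.
E vs G: 3 to 16, G.
E vs H: E is ranked higher on 4 ballots, H on 15. H wins 15–4.
F vs G: F preferred on 3 ballots; G wins 16–3.
F vs H: F is ranked higher on 0 ballots, H on 19. H wins 19–0.
G vs H: G is ranked higher on 5+4+1 = 10 ballots, H on 9. G wins 10–9.
Only F has no wins; F is the Condorcet loser.

F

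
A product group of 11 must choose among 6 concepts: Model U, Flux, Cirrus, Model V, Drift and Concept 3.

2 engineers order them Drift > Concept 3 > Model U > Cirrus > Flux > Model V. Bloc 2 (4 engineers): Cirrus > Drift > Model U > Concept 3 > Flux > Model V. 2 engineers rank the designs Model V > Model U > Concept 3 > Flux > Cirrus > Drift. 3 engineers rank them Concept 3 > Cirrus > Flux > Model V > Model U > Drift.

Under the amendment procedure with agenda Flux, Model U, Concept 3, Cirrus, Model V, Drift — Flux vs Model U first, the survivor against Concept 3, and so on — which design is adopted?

Round 1: Flux vs Model U — 3–8, Model U advances.
Round 2: Model U vs Concept 3 — 6–5, Model U advances.
Round 3: Model U vs Cirrus — 4–7, Cirrus advances.
Round 4: Cirrus vs Model V — 9–2, Cirrus advances.
Round 5: Cirrus vs Drift — 9–2, Cirrus advances.
Cirrus survives the agenda.

Cirrus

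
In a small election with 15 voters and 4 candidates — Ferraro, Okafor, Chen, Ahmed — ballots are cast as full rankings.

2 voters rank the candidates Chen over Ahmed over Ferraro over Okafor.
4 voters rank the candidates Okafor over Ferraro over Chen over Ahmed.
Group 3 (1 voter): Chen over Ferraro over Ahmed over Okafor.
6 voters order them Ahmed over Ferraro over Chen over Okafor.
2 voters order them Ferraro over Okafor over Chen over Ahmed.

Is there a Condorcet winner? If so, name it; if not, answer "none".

Pairwise majorities:
Ferraro vs Okafor: Ferraro, 11–4.
Ferraro vs Chen: Ferraro wins 12–3.
Ferraro vs Ahmed: Ahmed, 8–7.
Okafor–Chen: Chen 9–6.
Okafor vs Ahmed: Ahmed, 9–6.
Chen vs Ahmed: Chen, 9–6.
No candidate is unbeaten: Ferraro loses to Ahmed; Okafor loses to Ferraro; Chen loses to Ferraro; Ahmed loses to Chen. In particular Ferraro beats Chen beats Ahmed beats Ferraro is a majority cycle — no Condorcet winner exists.

none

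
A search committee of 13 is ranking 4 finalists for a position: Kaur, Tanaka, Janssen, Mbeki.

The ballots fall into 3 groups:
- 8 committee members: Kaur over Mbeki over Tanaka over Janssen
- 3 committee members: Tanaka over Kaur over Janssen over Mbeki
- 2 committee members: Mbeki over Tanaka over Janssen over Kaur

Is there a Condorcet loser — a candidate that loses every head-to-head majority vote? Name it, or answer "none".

Pairwise majorities:
Kaur vs Tanaka: Kaur preferred on 8 ballots; Kaur wins 8–5.
Kaur vs Janssen: Kaur is ranked higher on 8+3 = 11 ballots, Janssen on 2. Kaur wins 11–2.
Kaur vs Mbeki: Kaur wins 11–2.
Tanaka vs Janssen: 13 to 0, Tanaka.
Tanaka vs Mbeki: Mbeki, 10–3.
Janssen vs Mbeki: 3 for Janssen, 10 for Mbeki — Mbeki by 10–3.
Janssen loses to every other candidate — it is the Condorcet loser.

Janssen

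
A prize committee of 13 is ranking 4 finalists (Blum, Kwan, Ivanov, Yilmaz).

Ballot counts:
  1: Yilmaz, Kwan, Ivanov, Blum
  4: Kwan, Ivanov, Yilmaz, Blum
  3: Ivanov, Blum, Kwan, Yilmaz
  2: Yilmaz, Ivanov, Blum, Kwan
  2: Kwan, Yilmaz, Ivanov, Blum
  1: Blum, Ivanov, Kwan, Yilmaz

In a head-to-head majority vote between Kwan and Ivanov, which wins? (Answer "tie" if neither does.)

Kwan

Ballots ranking Kwan above Ivanov: 1 + 4 + 2 = 7.
Ballots ranking Ivanov above Kwan: 13 − 7 = 6.
Kwan wins the head-to-head 7–6.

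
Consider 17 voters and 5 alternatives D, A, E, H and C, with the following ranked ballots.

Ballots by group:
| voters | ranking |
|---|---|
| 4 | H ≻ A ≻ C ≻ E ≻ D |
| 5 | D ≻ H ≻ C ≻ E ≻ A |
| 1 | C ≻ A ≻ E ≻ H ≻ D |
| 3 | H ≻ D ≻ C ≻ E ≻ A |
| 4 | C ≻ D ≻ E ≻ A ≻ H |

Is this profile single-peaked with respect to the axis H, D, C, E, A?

no

Axis positions: H=1, D=2, C=3, E=4, A=5.
Group 1: ranking walks positions 1-5-3-4-2; A is ranked above D even though D lies between A and the peak H on the axis — preferences dip and rise again. Not single-peaked.
Group 2 (peak D at position 2): ranking walks positions 2-1-3-4-5, expanding outward from the peak — single-peaked.
Group 3: ranking walks positions 3-5-4-1-2; A is ranked above E even though E lies between A and the peak C on the axis — preferences dip and rise again. Not single-peaked.
Group 4 (peak H at position 1): ranking walks positions 1-2-3-4-5, expanding outward from the peak — single-peaked.
Group 5 (peak C at position 3): ranking walks positions 3-2-4-5-1, expanding outward from the peak — single-peaked.
Group 1 violates single-peakedness, so the profile is not single-peaked on this axis.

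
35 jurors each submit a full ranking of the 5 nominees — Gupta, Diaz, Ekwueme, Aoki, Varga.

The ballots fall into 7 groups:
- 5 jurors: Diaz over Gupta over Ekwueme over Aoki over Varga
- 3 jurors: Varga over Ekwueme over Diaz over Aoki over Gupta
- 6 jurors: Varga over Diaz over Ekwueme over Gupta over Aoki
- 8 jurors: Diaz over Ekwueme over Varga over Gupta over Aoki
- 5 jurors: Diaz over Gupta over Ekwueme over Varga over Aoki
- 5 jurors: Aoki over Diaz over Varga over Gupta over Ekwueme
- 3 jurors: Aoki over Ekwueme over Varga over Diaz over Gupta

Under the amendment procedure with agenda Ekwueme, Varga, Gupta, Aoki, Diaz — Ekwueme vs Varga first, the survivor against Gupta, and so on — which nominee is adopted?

Round 1: Ekwueme vs Varga — 21–14, Ekwueme advances.
Round 2: Ekwueme vs Gupta — 20–15, Ekwueme advances.
Round 3: Ekwueme vs Aoki — 27–8, Ekwueme advances.
Round 4: Ekwueme vs Diaz — 6–29, Diaz advances.
The agenda winner is Diaz.

Diaz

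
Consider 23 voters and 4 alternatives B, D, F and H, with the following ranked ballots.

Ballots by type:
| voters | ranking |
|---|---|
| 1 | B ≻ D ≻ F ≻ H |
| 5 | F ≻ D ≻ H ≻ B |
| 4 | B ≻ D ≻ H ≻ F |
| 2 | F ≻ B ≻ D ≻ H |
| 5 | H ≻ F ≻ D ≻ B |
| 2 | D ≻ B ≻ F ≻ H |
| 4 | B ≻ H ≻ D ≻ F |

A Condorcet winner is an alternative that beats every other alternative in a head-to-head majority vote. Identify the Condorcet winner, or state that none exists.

none

Head-to-head results (23 voters):
B vs D: 1+4+2+4 = 11 for B, 12 for D — D by 12–11.
B vs F: B is ranked higher on 1+4+2+4 = 11 ballots, F on 12. F wins 12–11.
B vs H: B preferred on 1+4+2+2+4 = 13 ballots; B wins 13–10.
D vs F: 11 to 12, F.
D vs H: 14 to 9, D.
F vs H: F preferred on 1+5+2+2 = 10 ballots; H wins 13–10.
Every alternative loses at least once (B loses to D; D loses to F; F loses to H; H loses to B). The majority relation contains the cycle B > H > F > B, so there is no Condorcet winner.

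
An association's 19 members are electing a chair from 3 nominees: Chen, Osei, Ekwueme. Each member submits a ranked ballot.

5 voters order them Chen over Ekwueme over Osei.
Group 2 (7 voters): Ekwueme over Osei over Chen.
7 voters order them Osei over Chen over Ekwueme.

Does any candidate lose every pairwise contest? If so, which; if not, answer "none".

Head-to-head results (19 voters):
Chen–Osei: Osei 14–5.
Chen vs Ekwueme: Chen wins 12–7.
Osei vs Ekwueme: Osei is ranked higher on 7 ballots, Ekwueme on 12. Ekwueme wins 12–7.
No candidate is winless: Chen beats Ekwueme; Osei beats Chen; Ekwueme beats Osei. There is no Condorcet loser.

none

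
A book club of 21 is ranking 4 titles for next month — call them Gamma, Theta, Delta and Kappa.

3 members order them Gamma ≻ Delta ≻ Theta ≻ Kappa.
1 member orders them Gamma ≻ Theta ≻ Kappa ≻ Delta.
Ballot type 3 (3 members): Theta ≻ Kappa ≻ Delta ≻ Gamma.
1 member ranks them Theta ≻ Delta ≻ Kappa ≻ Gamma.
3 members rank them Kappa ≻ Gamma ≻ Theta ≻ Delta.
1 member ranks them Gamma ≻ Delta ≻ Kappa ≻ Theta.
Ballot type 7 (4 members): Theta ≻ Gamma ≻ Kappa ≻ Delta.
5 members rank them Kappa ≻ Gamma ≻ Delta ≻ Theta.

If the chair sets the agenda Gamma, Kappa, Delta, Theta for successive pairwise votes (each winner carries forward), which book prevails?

Round 1: Gamma vs Kappa — 9–12, Kappa advances.
Round 2: Kappa vs Delta — 16–5, Kappa advances.
Round 3: Kappa vs Theta — 9–12, Theta advances.
Theta survives the agenda.

Theta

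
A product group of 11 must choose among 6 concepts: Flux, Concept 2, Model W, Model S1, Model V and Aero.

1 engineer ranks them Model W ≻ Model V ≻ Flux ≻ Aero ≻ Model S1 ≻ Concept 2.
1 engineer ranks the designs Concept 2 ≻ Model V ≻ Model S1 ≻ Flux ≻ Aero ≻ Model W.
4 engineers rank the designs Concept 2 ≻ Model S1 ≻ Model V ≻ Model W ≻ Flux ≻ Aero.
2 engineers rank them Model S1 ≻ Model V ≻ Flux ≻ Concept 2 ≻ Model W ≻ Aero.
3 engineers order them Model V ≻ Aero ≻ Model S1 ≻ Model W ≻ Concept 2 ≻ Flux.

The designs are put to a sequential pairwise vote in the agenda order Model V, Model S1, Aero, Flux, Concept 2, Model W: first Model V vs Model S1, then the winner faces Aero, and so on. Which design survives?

Round 1: Model V vs Model S1 — 5–6, Model S1 advances.
Round 2: Model S1 vs Aero — 7–4, Model S1 advances.
Round 3: Model S1 vs Flux — 10–1, Model S1 advances.
Round 4: Model S1 vs Concept 2 — 6–5, Model S1 advances.
Round 5: Model S1 vs Model W — 10–1, Model S1 advances.
Model S1 survives the agenda.

Model S1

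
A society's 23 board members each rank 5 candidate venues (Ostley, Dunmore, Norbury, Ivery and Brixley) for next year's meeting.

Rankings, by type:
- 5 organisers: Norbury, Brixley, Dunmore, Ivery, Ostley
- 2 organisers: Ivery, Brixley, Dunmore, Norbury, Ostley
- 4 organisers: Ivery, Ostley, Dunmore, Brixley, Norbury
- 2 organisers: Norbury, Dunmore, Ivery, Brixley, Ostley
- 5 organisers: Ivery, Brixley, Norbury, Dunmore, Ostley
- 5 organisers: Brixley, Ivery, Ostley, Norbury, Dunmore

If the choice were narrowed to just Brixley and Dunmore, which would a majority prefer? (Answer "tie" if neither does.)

Brixley

Ballots ranking Brixley above Dunmore: 5 + 2 + 5 + 5 = 17.
Ballots ranking Dunmore above Brixley: 23 − 17 = 6.
Brixley wins the head-to-head 17–6.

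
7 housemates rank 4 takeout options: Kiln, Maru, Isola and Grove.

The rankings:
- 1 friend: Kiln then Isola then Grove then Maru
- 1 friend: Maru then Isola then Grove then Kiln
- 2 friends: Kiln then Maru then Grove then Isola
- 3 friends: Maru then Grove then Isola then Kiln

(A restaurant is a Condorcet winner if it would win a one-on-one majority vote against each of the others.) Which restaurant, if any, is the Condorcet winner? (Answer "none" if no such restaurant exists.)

Check each pair by majority over 7 ballots:
Kiln vs Maru: Kiln is ranked higher on 1+2 = 3 ballots, Maru on 4. Maru wins 4–3.
Kiln vs Isola: Kiln is ranked higher on 1+2 = 3 ballots, Isola on 4. Isola wins 4–3.
Kiln vs Grove: Kiln preferred on 1+2 = 3 ballots; Grove wins 4–3.
Maru vs Isola: 1+2+3 = 6 for Maru, 1 for Isola — Maru by 6–1.
Maru vs Grove: Maru is ranked higher on 1+2+3 = 6 ballots, Grove on 1. Maru wins 6–1.
Isola vs Grove: 2 to 5, Grove.
Only Maru has no losses; Maru is the Condorcet winner.

Maru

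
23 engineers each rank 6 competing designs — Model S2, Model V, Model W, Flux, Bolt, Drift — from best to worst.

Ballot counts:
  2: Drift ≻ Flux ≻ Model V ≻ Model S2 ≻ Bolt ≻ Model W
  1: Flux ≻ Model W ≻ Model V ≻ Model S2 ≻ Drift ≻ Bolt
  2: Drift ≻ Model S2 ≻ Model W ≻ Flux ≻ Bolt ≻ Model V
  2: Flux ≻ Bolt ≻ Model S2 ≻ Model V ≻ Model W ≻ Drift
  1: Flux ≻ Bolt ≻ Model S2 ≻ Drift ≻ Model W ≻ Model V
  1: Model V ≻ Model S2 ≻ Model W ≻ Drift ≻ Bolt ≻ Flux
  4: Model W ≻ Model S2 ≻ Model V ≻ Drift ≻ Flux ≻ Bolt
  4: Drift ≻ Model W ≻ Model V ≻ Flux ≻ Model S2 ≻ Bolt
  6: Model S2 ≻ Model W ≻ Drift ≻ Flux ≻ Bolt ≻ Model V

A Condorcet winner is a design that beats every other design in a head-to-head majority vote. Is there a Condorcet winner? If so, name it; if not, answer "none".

Head-to-head results (23 engineers):
Model S2 vs Model V: Model S2 wins 15–8.
Model S2 vs Model W: Model S2 wins 14–9.
Model S2–Flux: Model S2 13–10.
Model S2 vs Bolt: Model S2 preferred on 20 ballots; Model S2 wins 20–3.
Model S2–Drift: Model S2 15–8.
Model V vs Model W: 5 to 18, Model W.
Model V–Flux: Flux 14–9.
Model V vs Bolt: Model V preferred on 2+1+1+4+4 = 12 ballots; Model V wins 12–11.
Model V vs Drift: Drift wins 15–8.
Model W vs Flux: Model W is ranked higher on 2+1+4+4+6 = 17 ballots, Flux on 6. Model W wins 17–6.
Model W–Bolt: Model W 18–5.
Model W vs Drift: Model W is ranked higher on 1+2+1+4+6 = 14 ballots, Drift on 9. Model W wins 14–9.
Flux vs Bolt: Flux preferred on 22 ballots; Flux wins 22–1.
Flux vs Drift: Flux is ranked higher on 1+2+1 = 4 ballots, Drift on 19. Drift wins 19–4.
Bolt vs Drift: Bolt preferred on 2+1 = 3 ballots; Drift wins 20–3.
Model S2 beats each of Model V, Model W, Flux, Bolt, Drift — Model S2 is the Condorcet winner.

Model S2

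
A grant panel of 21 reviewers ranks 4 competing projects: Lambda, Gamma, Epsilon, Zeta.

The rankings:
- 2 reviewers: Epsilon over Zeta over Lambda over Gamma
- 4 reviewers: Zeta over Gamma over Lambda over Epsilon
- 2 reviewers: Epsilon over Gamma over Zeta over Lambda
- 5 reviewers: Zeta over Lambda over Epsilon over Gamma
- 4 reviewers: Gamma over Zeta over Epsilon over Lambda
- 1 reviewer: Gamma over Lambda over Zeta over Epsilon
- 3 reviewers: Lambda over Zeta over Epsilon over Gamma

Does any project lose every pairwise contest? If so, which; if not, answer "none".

Head-to-head results (21 reviewers):
Lambda vs Gamma: 10 to 11, Gamma.
Lambda vs Epsilon: Lambda, 13–8.
Lambda vs Zeta: 1+3 = 4 for Lambda, 17 for Zeta — Zeta by 17–4.
Gamma vs Epsilon: Gamma preferred on 4+4+1 = 9 ballots; Epsilon wins 12–9.
Gamma vs Zeta: 2+4+1 = 7 for Gamma, 14 for Zeta — Zeta by 14–7.
Epsilon vs Zeta: Epsilon preferred on 2+2 = 4 ballots; Zeta wins 17–4.
Every project wins at least one matchup (Lambda beats Epsilon; Gamma beats Lambda; Epsilon beats Gamma; Zeta beats Lambda), so there is no Condorcet loser.

none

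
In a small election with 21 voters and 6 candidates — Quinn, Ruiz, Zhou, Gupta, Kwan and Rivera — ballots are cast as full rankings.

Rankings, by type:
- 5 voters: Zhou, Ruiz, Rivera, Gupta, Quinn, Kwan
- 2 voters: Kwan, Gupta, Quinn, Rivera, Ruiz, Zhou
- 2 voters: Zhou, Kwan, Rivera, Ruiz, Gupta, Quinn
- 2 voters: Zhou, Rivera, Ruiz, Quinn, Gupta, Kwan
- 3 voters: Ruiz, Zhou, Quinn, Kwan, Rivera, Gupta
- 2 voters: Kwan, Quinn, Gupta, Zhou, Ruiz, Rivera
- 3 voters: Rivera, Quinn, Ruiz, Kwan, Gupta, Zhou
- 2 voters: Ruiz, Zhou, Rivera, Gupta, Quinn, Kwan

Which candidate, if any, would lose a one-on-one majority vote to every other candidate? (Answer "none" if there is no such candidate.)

none

Head-to-head results (21 voters):
Quinn vs Ruiz: Quinn is ranked higher on 2+2+3 = 7 ballots, Ruiz on 14. Ruiz wins 14–7.
Quinn vs Zhou: Quinn is ranked higher on 2+2+3 = 7 ballots, Zhou on 14. Zhou wins 14–7.
Quinn vs Gupta: Quinn preferred on 2+3+2+3 = 10 ballots; Gupta wins 11–10.
Quinn vs Kwan: Quinn wins 15–6.
Quinn vs Rivera: Quinn is ranked higher on 2+3+2 = 7 ballots, Rivera on 14. Rivera wins 14–7.
Ruiz–Zhou: Zhou 11–10.
Ruiz vs Gupta: 5+2+2+3+3+2 = 17 for Ruiz, 4 for Gupta — Ruiz by 17–4.
Ruiz vs Kwan: Ruiz, 15–6.
Ruiz vs Rivera: Ruiz wins 12–9.
Zhou vs Gupta: 14 to 7, Zhou.
Zhou vs Kwan: 14 to 7, Zhou.
Zhou–Rivera: Zhou 16–5.
Gupta vs Kwan: Kwan, 12–9.
Gupta vs Rivera: 4 to 17, Rivera.
Kwan–Rivera: Rivera 12–9.
No candidate is winless: Quinn beats Kwan; Ruiz beats Quinn; Zhou beats Quinn; Gupta beats Quinn; Kwan beats Gupta; Rivera beats Quinn. There is no Condorcet loser.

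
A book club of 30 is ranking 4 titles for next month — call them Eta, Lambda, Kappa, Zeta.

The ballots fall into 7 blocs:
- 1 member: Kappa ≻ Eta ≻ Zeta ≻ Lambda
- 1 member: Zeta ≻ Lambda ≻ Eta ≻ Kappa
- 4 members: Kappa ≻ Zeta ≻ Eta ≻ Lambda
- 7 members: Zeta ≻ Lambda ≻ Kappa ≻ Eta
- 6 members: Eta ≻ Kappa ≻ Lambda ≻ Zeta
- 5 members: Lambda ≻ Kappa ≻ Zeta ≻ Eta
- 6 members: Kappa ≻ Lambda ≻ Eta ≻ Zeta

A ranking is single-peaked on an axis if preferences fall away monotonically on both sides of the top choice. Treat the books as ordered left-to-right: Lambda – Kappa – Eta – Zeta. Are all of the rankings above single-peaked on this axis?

Axis positions: Lambda=1, Kappa=2, Eta=3, Zeta=4.
Bloc 1 (peak Kappa at position 2): ranking walks positions 2-3-4-1, expanding outward from the peak — single-peaked.
Bloc 2: ranking walks positions 4-1-3-2; Lambda is ranked above Eta even though Eta lies between Lambda and the peak Zeta on the axis — preferences dip and rise again. Not single-peaked.
Bloc 3: ranking walks positions 2-4-3-1; Zeta is ranked above Eta even though Eta lies between Zeta and the peak Kappa on the axis — preferences dip and rise again. Not single-peaked.
Bloc 4: ranking walks positions 4-1-2-3; Lambda is ranked above Eta even though Eta lies between Lambda and the peak Zeta on the axis — preferences dip and rise again. Not single-peaked.
Bloc 5 (peak Eta at position 3): ranking walks positions 3-2-1-4, expanding outward from the peak — single-peaked.
Bloc 6: ranking walks positions 1-2-4-3; Zeta is ranked above Eta even though Eta lies between Zeta and the peak Lambda on the axis — preferences dip and rise again. Not single-peaked.
Bloc 7 (peak Kappa at position 2): ranking walks positions 2-1-3-4, expanding outward from the peak — single-peaked.
Bloc 2 violates single-peakedness, so the profile is not single-peaked on this axis.

no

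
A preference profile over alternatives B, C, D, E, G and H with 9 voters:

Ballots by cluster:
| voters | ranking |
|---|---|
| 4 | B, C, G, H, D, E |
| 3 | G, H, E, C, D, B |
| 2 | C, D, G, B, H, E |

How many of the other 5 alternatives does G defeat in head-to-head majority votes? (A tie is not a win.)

4

G against each rival (9 voters):
G vs B: 5 to 4, G.
G vs C: 3 for G, 6 for C — C by 6–3.
G vs D: G wins 7–2.
G–E: G 9–0.
G vs H: 4+3+2 = 9 for G, 0 for H — G by 9–0.
G beats B, D, E, H; loses to C — 4 pairwise wins.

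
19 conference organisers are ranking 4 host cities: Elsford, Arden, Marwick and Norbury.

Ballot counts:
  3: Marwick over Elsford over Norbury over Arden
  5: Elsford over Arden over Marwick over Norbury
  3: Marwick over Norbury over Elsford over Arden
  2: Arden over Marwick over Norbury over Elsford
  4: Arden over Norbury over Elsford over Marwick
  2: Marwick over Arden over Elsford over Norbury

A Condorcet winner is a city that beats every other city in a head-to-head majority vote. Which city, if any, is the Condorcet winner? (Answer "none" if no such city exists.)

none

Check each pair by majority over 19 ballots:
Elsford vs Arden: Elsford is ranked higher on 3+5+3 = 11 ballots, Arden on 8. Elsford wins 11–8.
Elsford vs Marwick: Marwick, 10–9.
Elsford vs Norbury: 10 to 9, Elsford.
Arden–Marwick: Arden 11–8.
Arden vs Norbury: Arden is ranked higher on 5+2+4+2 = 13 ballots, Norbury on 6. Arden wins 13–6.
Marwick vs Norbury: Marwick wins 15–4.
No city is unbeaten: Elsford loses to Marwick; Arden loses to Elsford; Marwick loses to Arden; Norbury loses to Elsford. In particular Elsford > Arden > Marwick > Elsford is a majority cycle — no Condorcet winner exists.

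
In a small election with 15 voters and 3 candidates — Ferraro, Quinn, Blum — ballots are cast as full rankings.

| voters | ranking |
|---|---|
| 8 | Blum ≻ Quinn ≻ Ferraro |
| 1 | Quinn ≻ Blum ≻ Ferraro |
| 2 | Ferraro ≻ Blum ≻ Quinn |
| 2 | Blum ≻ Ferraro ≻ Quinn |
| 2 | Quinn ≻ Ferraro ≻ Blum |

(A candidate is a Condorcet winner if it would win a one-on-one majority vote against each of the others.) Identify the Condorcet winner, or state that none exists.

Head-to-head results (15 voters):
Ferraro–Quinn: Quinn 11–4.
Ferraro vs Blum: Blum, 11–4.
Quinn vs Blum: Blum, 12–3.
Only Blum has no losses; Blum is the Condorcet winner.

Blum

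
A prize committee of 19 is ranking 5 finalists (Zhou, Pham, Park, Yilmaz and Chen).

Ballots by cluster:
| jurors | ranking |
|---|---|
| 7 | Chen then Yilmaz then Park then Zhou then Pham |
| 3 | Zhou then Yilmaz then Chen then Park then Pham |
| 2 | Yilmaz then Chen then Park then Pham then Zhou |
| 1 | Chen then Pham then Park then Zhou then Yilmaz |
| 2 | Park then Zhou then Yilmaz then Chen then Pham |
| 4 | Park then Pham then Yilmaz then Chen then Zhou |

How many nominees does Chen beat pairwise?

Chen against each rival (19 jurors):
Chen vs Zhou: 7+2+1+4 = 14 for Chen, 5 for Zhou — Chen by 14–5.
Chen vs Pham: Chen, 15–4.
Chen vs Park: 13 to 6, Chen.
Chen vs Yilmaz: Yilmaz, 11–8.
Chen beats Zhou, Pham, Park; loses to Yilmaz — 3 pairwise wins.

3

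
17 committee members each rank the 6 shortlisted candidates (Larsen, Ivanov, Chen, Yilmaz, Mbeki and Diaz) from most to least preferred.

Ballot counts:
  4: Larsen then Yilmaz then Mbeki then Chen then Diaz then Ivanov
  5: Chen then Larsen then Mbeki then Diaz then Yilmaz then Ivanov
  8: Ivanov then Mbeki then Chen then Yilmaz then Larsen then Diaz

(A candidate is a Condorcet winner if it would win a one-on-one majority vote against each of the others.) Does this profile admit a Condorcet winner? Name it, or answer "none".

none

Check each pair by majority over 17 ballots:
Larsen vs Ivanov: 9 to 8, Larsen.
Larsen vs Chen: Larsen is ranked higher on 4 ballots, Chen on 13. Chen wins 13–4.
Larsen vs Yilmaz: Larsen is ranked higher on 4+5 = 9 ballots, Yilmaz on 8. Larsen wins 9–8.
Larsen vs Mbeki: Larsen is ranked higher on 4+5 = 9 ballots, Mbeki on 8. Larsen wins 9–8.
Larsen vs Diaz: 4+5+8 = 17 for Larsen, 0 for Diaz — Larsen by 17–0.
Ivanov vs Chen: Ivanov preferred on 8 ballots; Chen wins 9–8.
Ivanov vs Yilmaz: Ivanov preferred on 8 ballots; Yilmaz wins 9–8.
Ivanov vs Mbeki: Ivanov is ranked higher on 8 ballots, Mbeki on 9. Mbeki wins 9–8.
Ivanov vs Diaz: 8 to 9, Diaz.
Chen vs Yilmaz: 13 to 4, Chen.
Chen vs Mbeki: 5 for Chen, 12 for Mbeki — Mbeki by 12–5.
Chen vs Diaz: Chen is ranked higher on 4+5+8 = 17 ballots, Diaz on 0. Chen wins 17–0.
Yilmaz vs Mbeki: 4 to 13, Mbeki.
Yilmaz vs Diaz: 12 to 5, Yilmaz.
Mbeki vs Diaz: Mbeki preferred on 4+5+8 = 17 ballots; Mbeki wins 17–0.
No candidate is unbeaten: Larsen loses to Chen; Ivanov loses to Larsen; Chen loses to Mbeki; Yilmaz loses to Larsen; Mbeki loses to Larsen; Diaz loses to Larsen. In particular Larsen beats Mbeki beats Chen beats Larsen is a majority cycle — no Condorcet winner exists.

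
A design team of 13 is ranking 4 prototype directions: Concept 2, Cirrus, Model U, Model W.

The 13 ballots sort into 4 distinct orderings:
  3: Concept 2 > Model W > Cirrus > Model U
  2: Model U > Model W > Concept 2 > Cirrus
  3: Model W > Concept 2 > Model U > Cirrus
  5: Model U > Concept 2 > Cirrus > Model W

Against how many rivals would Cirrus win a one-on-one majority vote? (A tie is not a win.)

Cirrus against each rival (13 engineers):
Cirrus–Concept 2: Concept 2 13–0.
Cirrus vs Model U: Cirrus is ranked higher on 3 ballots, Model U on 10. Model U wins 10–3.
Cirrus–Model W: Model W 8–5.
Cirrus beats no one; loses to Concept 2, Model U, Model W — 0 pairwise wins.

0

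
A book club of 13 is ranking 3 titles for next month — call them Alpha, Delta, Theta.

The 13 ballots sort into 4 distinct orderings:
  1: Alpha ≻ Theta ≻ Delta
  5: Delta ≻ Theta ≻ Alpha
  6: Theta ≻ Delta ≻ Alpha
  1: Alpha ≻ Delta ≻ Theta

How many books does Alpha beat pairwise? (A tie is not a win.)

Alpha against each rival (13 members):
Alpha vs Delta: Alpha preferred on 1+1 = 2 ballots; Delta wins 11–2.
Alpha vs Theta: 2 to 11, Theta.
Alpha beats no one; loses to Delta, Theta — 0 pairwise wins.

0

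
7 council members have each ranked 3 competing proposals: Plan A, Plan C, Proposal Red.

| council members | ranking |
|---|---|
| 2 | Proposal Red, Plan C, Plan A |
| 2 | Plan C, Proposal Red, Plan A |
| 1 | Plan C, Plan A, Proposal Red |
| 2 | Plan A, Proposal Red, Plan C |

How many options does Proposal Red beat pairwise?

Proposal Red against each rival (7 council members):
Proposal Red–Plan A: Proposal Red 4–3.
Proposal Red vs Plan C: Proposal Red preferred on 2+2 = 4 ballots; Proposal Red wins 4–3.
Proposal Red beats Plan A, Plan C — 2 pairwise wins.

2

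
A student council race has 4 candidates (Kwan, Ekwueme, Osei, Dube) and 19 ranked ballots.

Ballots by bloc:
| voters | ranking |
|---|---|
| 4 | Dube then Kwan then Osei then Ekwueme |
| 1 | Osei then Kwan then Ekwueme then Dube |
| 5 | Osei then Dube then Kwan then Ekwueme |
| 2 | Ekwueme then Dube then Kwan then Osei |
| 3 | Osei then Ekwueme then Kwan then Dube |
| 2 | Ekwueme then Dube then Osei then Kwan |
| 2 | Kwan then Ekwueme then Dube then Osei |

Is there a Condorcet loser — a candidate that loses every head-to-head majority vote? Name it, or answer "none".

none

Head-to-head results (19 voters):
Kwan vs Ekwueme: Kwan wins 12–7.
Kwan vs Osei: Osei wins 11–8.
Kwan–Dube: Dube 13–6.
Ekwueme vs Osei: Ekwueme preferred on 2+2+2 = 6 ballots; Osei wins 13–6.
Ekwueme vs Dube: Ekwueme wins 10–9.
Osei vs Dube: Dube, 10–9.
Each candidate has at least one pairwise win (Kwan beats Ekwueme; Ekwueme beats Dube; Osei beats Kwan; Dube beats Kwan) — no Condorcet loser.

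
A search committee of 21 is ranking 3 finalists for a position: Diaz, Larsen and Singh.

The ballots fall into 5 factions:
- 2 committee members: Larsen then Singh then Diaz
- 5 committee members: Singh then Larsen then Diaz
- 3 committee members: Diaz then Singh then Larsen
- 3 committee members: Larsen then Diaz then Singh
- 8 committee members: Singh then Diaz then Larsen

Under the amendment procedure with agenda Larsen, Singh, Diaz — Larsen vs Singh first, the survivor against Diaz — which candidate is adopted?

Singh

Round 1: Larsen vs Singh — 5–16, Singh advances.
Round 2: Singh vs Diaz — 15–6, Singh advances.
Singh survives the agenda.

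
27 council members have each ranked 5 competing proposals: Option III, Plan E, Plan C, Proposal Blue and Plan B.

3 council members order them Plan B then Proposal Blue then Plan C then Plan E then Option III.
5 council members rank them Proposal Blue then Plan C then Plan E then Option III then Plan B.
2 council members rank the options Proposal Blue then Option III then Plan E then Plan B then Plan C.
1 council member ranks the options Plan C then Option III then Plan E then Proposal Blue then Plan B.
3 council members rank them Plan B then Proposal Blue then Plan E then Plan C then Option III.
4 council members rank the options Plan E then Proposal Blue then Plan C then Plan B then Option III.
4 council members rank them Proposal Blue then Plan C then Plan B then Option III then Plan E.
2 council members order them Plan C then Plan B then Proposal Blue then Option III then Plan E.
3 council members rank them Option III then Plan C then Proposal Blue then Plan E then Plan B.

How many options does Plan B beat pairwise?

Plan B against each rival (27 council members):
Plan B vs Option III: Plan B, 16–11.
Plan B vs Plan E: Plan E, 15–12.
Plan B vs Plan C: 8 to 19, Plan C.
Plan B–Proposal Blue: Proposal Blue 19–8.
Plan B beats Option III; loses to Plan E, Plan C, Proposal Blue — 1 pairwise win.

1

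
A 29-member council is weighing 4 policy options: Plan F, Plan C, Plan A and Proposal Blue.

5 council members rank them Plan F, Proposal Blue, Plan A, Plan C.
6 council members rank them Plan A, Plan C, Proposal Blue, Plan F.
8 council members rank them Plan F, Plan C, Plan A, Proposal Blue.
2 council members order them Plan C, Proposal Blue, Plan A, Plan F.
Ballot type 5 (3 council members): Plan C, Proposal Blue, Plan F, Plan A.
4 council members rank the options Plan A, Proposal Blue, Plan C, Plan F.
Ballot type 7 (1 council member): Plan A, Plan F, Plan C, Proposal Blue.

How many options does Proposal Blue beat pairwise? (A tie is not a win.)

1

Proposal Blue against each rival (29 council members):
Proposal Blue vs Plan F: Proposal Blue wins 15–14.
Proposal Blue vs Plan C: 9 to 20, Plan C.
Proposal Blue vs Plan A: Plan A wins 19–10.
Proposal Blue beats Plan F; loses to Plan C, Plan A — 1 pairwise win.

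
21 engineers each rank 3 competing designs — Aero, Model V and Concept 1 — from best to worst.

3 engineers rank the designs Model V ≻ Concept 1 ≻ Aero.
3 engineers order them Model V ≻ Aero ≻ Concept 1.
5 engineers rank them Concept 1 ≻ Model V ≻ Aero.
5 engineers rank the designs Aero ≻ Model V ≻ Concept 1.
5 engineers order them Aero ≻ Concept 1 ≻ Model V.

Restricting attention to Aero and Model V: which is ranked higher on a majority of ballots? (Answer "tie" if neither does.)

Ballots ranking Aero above Model V: 5 + 5 = 10.
Ballots ranking Model V above Aero: 21 − 10 = 11.
Model V wins the head-to-head 11–10.

Model V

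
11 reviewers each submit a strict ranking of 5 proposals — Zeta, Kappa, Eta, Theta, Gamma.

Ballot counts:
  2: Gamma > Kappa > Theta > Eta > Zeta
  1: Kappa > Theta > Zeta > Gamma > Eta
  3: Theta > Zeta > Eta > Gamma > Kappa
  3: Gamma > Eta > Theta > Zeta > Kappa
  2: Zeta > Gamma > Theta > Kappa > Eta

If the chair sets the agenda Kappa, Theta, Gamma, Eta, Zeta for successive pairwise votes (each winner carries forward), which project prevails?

Round 1: Kappa vs Theta — 3–8, Theta advances.
Round 2: Theta vs Gamma — 4–7, Gamma advances.
Round 3: Gamma vs Eta — 8–3, Gamma advances.
Round 4: Gamma vs Zeta — 5–6, Zeta advances.
The agenda winner is Zeta.

Zeta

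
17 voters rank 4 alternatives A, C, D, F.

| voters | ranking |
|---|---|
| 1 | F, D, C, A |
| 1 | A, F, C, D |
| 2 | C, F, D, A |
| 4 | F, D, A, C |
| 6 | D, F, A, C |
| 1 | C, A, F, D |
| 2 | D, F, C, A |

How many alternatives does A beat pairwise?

1

A against each rival (17 voters):
A vs C: 1+4+6 = 11 for A, 6 for C — A by 11–6.
A vs D: D, 15–2.
A vs F: A preferred on 1+1 = 2 ballots; F wins 15–2.
A beats C; loses to D, F — 1 pairwise win.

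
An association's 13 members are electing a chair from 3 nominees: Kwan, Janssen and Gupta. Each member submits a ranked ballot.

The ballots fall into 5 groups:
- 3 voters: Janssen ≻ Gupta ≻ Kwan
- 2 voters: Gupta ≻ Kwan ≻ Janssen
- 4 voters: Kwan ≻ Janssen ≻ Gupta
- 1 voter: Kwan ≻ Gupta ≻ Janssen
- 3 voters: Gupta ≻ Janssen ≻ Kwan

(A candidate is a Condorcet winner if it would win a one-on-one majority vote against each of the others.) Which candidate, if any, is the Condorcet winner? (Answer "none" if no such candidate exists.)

Check each pair by majority over 13 ballots:
Kwan vs Janssen: 7 to 6, Kwan.
Kwan–Gupta: Gupta 8–5.
Janssen vs Gupta: Janssen is ranked higher on 3+4 = 7 ballots, Gupta on 6. Janssen wins 7–6.
Every candidate loses at least once (Kwan loses to Gupta; Janssen loses to Kwan; Gupta loses to Janssen). The majority relation contains the cycle Kwan → Janssen → Gupta → Kwan, so there is no Condorcet winner.

none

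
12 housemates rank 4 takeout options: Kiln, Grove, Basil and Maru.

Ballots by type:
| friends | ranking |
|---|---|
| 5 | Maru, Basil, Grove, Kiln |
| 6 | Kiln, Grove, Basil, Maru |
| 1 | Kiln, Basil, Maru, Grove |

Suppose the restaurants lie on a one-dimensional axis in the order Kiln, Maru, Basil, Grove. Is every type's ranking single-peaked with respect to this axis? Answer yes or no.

no

Axis positions: Kiln=1, Maru=2, Basil=3, Grove=4.
Type 1 (peak Maru at position 2): ranking walks positions 2-3-4-1, expanding outward from the peak — single-peaked.
Type 2: ranking walks positions 1-4-3-2; Grove is ranked above Maru even though Maru lies between Grove and the peak Kiln on the axis — preferences dip and rise again. Not single-peaked.
Type 3: ranking walks positions 1-3-2-4; Basil is ranked above Maru even though Maru lies between Basil and the peak Kiln on the axis — preferences dip and rise again. Not single-peaked.
Type 2 violates single-peakedness, so the profile is not single-peaked on this axis.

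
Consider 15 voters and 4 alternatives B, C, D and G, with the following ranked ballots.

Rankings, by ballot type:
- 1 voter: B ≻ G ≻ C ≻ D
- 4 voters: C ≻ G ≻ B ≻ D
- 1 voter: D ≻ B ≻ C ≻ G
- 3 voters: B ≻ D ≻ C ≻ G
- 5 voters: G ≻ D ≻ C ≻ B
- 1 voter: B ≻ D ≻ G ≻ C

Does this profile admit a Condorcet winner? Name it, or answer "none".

none

Pairwise majorities:
B vs C: C, 9–6.
B vs D: B, 9–6.
B–G: G 9–6.
C vs D: D wins 10–5.
C–G: C 8–7.
D vs G: G, 10–5.
Each alternative drops at least one matchup (B loses to C; C loses to D; D loses to B; G loses to C); the cycle B > D > C > B rules out a Condorcet winner.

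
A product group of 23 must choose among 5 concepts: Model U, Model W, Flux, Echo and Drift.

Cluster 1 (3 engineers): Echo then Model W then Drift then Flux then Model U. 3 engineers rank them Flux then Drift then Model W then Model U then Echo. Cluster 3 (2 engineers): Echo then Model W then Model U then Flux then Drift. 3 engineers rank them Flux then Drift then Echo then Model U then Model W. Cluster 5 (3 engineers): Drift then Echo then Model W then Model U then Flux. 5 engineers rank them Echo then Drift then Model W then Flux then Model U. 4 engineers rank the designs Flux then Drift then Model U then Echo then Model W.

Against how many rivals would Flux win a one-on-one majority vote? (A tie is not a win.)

2

Flux against each rival (23 engineers):
Flux vs Model U: 18 to 5, Flux.
Flux vs Model W: Model W wins 13–10.
Flux vs Echo: 10 to 13, Echo.
Flux vs Drift: Flux wins 12–11.
Flux beats Model U, Drift; loses to Model W, Echo — 2 pairwise wins.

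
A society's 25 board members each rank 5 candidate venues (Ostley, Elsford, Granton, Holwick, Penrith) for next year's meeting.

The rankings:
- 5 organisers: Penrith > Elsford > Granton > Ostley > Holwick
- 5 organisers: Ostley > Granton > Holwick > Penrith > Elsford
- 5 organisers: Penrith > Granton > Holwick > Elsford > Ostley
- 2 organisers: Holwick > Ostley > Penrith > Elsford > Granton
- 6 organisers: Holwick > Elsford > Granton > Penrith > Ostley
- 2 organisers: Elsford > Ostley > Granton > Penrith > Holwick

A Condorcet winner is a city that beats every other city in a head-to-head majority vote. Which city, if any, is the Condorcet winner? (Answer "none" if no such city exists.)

none

Pairwise majorities:
Ostley vs Elsford: Elsford wins 18–7.
Ostley–Granton: Granton 16–9.
Ostley–Holwick: Holwick 13–12.
Ostley–Penrith: Penrith 16–9.
Elsford–Granton: Elsford 15–10.
Elsford vs Holwick: Holwick wins 18–7.
Elsford–Penrith: Penrith 17–8.
Granton vs Holwick: Granton wins 17–8.
Granton vs Penrith: Granton, 13–12.
Holwick vs Penrith: Holwick, 13–12.
No city is unbeaten: Ostley loses to Elsford; Elsford loses to Holwick; Granton loses to Elsford; Holwick loses to Granton; Penrith loses to Granton. In particular Elsford beats Granton beats Holwick beats Elsford is a majority cycle — no Condorcet winner exists.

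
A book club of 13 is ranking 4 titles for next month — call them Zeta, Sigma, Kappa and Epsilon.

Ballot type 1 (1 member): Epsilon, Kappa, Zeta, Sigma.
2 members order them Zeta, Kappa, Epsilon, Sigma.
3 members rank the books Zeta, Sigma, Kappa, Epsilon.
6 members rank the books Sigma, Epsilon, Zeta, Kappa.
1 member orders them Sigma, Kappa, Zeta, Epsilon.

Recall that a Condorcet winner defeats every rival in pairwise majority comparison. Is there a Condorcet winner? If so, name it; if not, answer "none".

Sigma

Head-to-head results (13 members):
Zeta vs Sigma: 6 to 7, Sigma.
Zeta vs Kappa: 2+3+6 = 11 for Zeta, 2 for Kappa — Zeta by 11–2.
Zeta vs Epsilon: Zeta is ranked higher on 2+3+1 = 6 ballots, Epsilon on 7. Epsilon wins 7–6.
Sigma vs Kappa: Sigma is ranked higher on 3+6+1 = 10 ballots, Kappa on 3. Sigma wins 10–3.
Sigma vs Epsilon: Sigma preferred on 3+6+1 = 10 ballots; Sigma wins 10–3.
Kappa vs Epsilon: 6 to 7, Epsilon.
Sigma wins every pairwise contest, so Sigma is the Condorcet winner.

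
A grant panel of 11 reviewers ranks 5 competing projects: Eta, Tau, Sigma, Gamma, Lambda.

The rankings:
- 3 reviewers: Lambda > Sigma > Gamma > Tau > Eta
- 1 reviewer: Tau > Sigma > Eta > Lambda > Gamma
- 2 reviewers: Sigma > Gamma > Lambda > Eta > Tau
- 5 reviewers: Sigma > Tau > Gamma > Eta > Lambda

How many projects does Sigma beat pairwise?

Sigma against each rival (11 reviewers):
Sigma vs Eta: Sigma wins 11–0.
Sigma–Tau: Sigma 10–1.
Sigma vs Gamma: 3+1+2+5 = 11 for Sigma, 0 for Gamma — Sigma by 11–0.
Sigma vs Lambda: Sigma, 8–3.
Sigma beats Eta, Tau, Gamma, Lambda — 4 pairwise wins.

4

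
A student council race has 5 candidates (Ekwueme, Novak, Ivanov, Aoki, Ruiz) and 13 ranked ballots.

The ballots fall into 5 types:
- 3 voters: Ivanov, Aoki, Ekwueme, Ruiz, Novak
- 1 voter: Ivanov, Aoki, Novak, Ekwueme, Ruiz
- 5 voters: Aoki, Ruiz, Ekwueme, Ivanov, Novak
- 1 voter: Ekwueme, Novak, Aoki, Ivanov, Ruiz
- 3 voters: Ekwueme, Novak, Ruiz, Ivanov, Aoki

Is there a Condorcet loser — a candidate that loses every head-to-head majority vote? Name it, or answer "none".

Head-to-head results (13 voters):
Ekwueme vs Novak: Ekwueme, 12–1.
Ekwueme vs Ivanov: Ekwueme preferred on 5+1+3 = 9 ballots; Ekwueme wins 9–4.
Ekwueme vs Aoki: 1+3 = 4 for Ekwueme, 9 for Aoki — Aoki by 9–4.
Ekwueme vs Ruiz: Ekwueme is ranked higher on 3+1+1+3 = 8 ballots, Ruiz on 5. Ekwueme wins 8–5.
Novak–Ivanov: Ivanov 9–4.
Novak vs Aoki: 4 to 9, Aoki.
Novak vs Ruiz: Ruiz, 8–5.
Ivanov vs Aoki: 7 to 6, Ivanov.
Ivanov vs Ruiz: Ivanov is ranked higher on 3+1+1 = 5 ballots, Ruiz on 8. Ruiz wins 8–5.
Aoki vs Ruiz: Aoki preferred on 3+1+5+1 = 10 ballots; Aoki wins 10–3.
Novak loses to every other candidate — it is the Condorcet loser.

Novak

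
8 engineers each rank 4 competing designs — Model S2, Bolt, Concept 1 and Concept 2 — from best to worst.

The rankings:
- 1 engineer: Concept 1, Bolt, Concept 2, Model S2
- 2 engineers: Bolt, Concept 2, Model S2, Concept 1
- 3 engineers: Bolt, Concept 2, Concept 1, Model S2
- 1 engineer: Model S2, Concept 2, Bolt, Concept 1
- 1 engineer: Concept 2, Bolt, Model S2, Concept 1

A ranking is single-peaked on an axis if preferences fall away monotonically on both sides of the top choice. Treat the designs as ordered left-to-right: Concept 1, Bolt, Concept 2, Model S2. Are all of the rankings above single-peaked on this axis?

yes

Axis positions: Concept 1=1, Bolt=2, Concept 2=3, Model S2=4.
Group 1 (peak Concept 1 at position 1): ranking walks positions 1-2-3-4, expanding outward from the peak — single-peaked.
Group 2 (peak Bolt at position 2): ranking walks positions 2-3-4-1, expanding outward from the peak — single-peaked.
Group 3 (peak Bolt at position 2): ranking walks positions 2-3-1-4, expanding outward from the peak — single-peaked.
Group 4 (peak Model S2 at position 4): ranking walks positions 4-3-2-1, expanding outward from the peak — single-peaked.
Group 5 (peak Concept 2 at position 3): ranking walks positions 3-2-4-1, expanding outward from the peak — single-peaked.
Every ranking is single-peaked on this axis.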